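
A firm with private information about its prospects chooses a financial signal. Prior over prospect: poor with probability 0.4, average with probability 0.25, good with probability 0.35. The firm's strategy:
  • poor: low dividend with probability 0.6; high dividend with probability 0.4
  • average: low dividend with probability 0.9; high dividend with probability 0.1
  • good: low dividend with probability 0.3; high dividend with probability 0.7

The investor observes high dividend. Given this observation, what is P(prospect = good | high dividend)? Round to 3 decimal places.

P(high dividend) = 0.4·0.4 + 0.25·0.1 + 0.35·0.7 = 0.43
P(good | high dividend) = (0.35·0.7) / 0.43 = 0.245 / 0.43 = 0.569767

0.570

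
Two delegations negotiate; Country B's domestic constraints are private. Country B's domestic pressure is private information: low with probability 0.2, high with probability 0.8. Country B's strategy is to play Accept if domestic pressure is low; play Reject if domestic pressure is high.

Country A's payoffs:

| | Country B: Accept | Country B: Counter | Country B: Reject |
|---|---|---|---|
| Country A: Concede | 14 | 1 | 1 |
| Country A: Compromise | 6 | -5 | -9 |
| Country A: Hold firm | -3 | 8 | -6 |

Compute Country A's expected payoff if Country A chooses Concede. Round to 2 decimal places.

3.60

E[Concede] = 0.2·14 + 0.8·1 = 2.8 + 0.8 = 3.6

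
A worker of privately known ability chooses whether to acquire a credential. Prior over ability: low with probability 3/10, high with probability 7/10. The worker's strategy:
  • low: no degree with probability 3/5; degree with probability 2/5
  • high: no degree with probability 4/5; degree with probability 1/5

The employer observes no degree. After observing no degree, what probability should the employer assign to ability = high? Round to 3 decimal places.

Apply Bayes' rule using the sender's strategy as the likelihood.
P(no degree) = (3/10)·(3/5) + (7/10)·(4/5) = 37/50
P(high | no degree) = ((7/10)·(4/5)) / (37/50) = (14/25) / (37/50) = 28/37

0.757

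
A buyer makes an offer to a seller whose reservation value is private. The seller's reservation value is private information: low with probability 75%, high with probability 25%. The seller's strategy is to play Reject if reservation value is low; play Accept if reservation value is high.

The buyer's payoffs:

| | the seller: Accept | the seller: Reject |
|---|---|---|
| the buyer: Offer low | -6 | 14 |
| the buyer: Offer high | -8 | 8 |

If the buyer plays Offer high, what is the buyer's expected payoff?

Take the expectation over the seller's reservation value, weighting each type's action by its prior probability.
E[Offer high] = 0.75·8 + 0.25·(-8) = 6 + (-2) = 4

4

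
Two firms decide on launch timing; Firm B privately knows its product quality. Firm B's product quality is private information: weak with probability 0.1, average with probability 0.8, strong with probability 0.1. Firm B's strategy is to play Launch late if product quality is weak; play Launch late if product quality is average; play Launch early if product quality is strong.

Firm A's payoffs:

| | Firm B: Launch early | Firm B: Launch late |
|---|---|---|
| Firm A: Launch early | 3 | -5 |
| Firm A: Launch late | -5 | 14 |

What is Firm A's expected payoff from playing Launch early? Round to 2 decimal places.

-4.20

E[Launch early] = 0.1·(-5) + 0.8·(-5) + 0.1·3 = (-0.5) + (-4) + 0.3 = -4.2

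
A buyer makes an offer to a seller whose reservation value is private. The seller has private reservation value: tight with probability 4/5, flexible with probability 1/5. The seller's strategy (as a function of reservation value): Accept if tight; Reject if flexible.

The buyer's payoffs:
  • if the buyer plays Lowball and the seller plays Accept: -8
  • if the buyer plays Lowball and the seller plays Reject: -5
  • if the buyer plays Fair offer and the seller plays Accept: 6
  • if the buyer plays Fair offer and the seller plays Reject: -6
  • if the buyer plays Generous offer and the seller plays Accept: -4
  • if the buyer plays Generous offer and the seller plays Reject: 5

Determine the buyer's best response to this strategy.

Fair offer

E[Lowball] = 4/5·(-8) + 1/5·(-5) = -37/5
E[Fair offer] = 4/5·(6) + 1/5·(-6) = 18/5
E[Generous offer] = 4/5·(-4) + 1/5·(5) = -11/5
Best response: Fair offer (18/5 is the largest).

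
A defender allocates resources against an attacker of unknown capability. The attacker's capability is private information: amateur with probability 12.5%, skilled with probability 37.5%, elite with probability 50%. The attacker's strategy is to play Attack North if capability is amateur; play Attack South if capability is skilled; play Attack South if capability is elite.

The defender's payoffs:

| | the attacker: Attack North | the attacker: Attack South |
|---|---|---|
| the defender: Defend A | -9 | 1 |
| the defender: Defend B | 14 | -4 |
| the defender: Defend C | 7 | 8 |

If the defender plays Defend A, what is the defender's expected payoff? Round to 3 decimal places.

E[Defend A] = 0.125·(-9) + 0.375·1 + 0.5·1 = (-1.125) + 0.375 + 0.5 = -0.25

-0.250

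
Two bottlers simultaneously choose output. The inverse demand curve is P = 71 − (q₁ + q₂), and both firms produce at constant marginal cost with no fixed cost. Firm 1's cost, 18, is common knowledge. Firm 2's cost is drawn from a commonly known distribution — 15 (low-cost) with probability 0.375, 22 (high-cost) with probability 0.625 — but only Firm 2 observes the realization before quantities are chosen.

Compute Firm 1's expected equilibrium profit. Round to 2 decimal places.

328.52

Each type of Firm 2 best-responds to q₁; Firm 1 best-responds to the expected q₂ over Firm 2's types.
Firm 2 with cost c maximizes (71 − (q₁+q₂) − c)·q₂, giving q₂(c) = (71 − c − q₁)/2.
E[c₂] = 0.375·15 + 0.625·22 = 19.375
Firm 1's FOC against E[q₂] yields q₁ = (71 − 2·18 + E[c₂])/3 = (71 − 36 + 19.375)/3 = 18.125.
E[P] = 71 − (q₁ + E[q₂]) = 36.125; Firm 1's expected profit = (E[P] − 18)·q₁ = (36.125 − 18)·18.125 = 328.516.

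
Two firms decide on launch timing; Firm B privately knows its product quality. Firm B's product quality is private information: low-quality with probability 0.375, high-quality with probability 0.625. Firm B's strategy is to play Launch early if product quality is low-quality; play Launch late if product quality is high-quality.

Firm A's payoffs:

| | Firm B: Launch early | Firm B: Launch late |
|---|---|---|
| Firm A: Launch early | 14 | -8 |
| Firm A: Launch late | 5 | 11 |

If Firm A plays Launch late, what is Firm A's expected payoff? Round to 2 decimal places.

8.75

E[Launch late] = 0.375·5 + 0.625·11 = 1.875 + 6.875 = 8.75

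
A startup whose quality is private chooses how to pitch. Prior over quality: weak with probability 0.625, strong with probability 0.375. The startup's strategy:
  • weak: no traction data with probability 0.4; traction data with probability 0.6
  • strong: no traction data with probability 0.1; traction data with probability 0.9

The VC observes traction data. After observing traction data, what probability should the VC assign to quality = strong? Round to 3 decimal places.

0.474

P(traction data) = 0.625·0.6 + 0.375·0.9 = 0.7125
P(strong | traction data) = (0.375·0.9) / 0.7125 = 0.3375 / 0.7125 = 0.473684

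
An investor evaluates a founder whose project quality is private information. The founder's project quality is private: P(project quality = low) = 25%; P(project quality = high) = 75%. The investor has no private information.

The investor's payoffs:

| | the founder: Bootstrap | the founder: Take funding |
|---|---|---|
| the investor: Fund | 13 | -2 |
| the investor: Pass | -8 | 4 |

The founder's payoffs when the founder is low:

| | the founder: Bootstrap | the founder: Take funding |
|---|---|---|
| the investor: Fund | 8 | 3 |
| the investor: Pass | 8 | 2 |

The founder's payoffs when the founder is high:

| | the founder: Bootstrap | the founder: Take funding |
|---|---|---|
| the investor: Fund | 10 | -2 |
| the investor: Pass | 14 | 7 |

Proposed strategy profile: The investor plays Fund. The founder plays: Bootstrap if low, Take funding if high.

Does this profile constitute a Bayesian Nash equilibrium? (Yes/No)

A profile is a BNE iff every type of every player is best-responding given beliefs about the other side.
The investor plays Fund: E[Fund] = 0.25·(13) + 0.75·(-2) = 1.75; E[Pass] = 1. Best-responding. ✓
The founder (project quality low), facing Fund: Bootstrap gives 8, Take funding gives 3. Proposed Bootstrap is best. ✓
The founder (project quality high), facing Fund: Bootstrap gives 10, Take funding gives -2. Proposed Take funding is not best — profitable deviation exists. ✗

No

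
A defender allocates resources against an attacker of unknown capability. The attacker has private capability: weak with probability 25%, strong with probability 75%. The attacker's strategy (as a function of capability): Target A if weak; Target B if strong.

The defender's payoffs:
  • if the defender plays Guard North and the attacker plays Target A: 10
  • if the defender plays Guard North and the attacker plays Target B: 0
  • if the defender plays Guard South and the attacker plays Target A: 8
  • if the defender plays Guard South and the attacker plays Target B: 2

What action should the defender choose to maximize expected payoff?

E[Guard North] = 0.25·(10) + 0.75·(0) = 2.5
E[Guard South] = 0.25·(8) + 0.75·(2) = 3.5
Best response: Guard South (3.5 is the largest).

Guard South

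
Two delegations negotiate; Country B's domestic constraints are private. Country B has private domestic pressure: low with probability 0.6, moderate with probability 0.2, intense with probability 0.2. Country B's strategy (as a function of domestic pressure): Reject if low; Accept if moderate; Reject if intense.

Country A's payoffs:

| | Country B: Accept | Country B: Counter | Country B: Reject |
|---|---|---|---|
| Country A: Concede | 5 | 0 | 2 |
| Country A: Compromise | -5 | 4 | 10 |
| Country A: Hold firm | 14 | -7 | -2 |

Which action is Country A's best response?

Compromise

E[Concede] = 0.6·(2) + 0.2·(5) + 0.2·(2) = 2.6
E[Compromise] = 0.6·(10) + 0.2·(-5) + 0.2·(10) = 7
E[Hold firm] = 0.6·(-2) + 0.2·(14) + 0.2·(-2) = 1.2
Best response: Compromise (7 is the largest).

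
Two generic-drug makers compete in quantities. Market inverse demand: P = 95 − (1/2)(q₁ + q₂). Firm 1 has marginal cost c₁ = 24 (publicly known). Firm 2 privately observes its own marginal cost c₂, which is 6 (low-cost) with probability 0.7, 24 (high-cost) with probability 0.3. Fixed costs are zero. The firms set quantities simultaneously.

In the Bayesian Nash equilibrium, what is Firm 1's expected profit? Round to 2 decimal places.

Each type of Firm 2 best-responds to q₁; Firm 1 best-responds to the expected q₂ over Firm 2's types.
Firm 2 with cost c maximizes (95 − (1/2)(q₁+q₂) − c)·q₂, giving q₂(c) = (95 − c − (1/2)q₁).
E[c₂] = 0.7·6 + 0.3·24 = 11.4
Firm 1's FOC against E[q₂] yields q₁ = (95 − 2·24 + E[c₂])/(3/2) = (95 − 48 + 11.4)/(3/2) = 38.9333.
E[P] = 95 − (1/2)·(q₁ + E[q₂]) = 43.4667; Firm 1's expected profit = (E[P] − 24)·q₁ = (43.4667 − 24)·38.9333 = 757.902.

757.90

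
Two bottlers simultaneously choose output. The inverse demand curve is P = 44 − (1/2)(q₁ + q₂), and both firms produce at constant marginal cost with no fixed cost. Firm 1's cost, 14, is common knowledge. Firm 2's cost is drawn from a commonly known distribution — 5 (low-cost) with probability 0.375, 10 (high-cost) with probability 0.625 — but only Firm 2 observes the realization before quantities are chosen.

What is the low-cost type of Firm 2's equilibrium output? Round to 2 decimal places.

Firm 2 with cost c maximizes (44 − (1/2)(q₁+q₂) − c)·q₂, giving q₂(c) = (44 − c − (1/2)q₁).
E[c₂] = 0.375·5 + 0.625·10 = 8.125
Firm 1's FOC against E[q₂] yields q₁ = (44 − 2·14 + E[c₂])/(3/2) = (44 − 28 + 8.125)/(3/2) = 16.0833.
q₂(low-cost) = (44 − 5 − (1/2)·16.0833) = 30.9583.

30.96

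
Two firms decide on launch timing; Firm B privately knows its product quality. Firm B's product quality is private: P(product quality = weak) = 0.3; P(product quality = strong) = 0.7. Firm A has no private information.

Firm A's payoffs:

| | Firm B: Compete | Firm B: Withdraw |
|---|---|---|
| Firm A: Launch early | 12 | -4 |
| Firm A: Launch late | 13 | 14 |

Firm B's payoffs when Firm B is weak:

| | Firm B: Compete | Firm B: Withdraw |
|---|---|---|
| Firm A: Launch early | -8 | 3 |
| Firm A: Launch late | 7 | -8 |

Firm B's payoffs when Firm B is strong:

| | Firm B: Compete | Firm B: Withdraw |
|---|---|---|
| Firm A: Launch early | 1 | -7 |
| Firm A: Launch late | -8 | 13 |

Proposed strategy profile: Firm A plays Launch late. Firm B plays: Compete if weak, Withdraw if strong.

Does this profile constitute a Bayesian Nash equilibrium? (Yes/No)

Yes

Firm A plays Launch late: E[Launch late] = 0.3·(13) + 0.7·(14) = 13.7; E[Launch early] = 0.8. Best-responding. ✓
Firm B (product quality weak), facing Launch late: Compete gives 7, Withdraw gives -8. Proposed Compete is best. ✓
Firm B (product quality strong), facing Launch late: Compete gives -8, Withdraw gives 13. Proposed Withdraw is best. ✓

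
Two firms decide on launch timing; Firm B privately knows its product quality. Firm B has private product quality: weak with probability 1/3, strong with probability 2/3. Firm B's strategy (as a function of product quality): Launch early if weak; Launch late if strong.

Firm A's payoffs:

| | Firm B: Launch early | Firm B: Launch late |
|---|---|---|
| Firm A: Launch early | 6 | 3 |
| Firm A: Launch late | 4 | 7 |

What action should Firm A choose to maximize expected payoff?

Launch late

E[Launch early] = 1/3·(6) + 2/3·(3) = 4
E[Launch late] = 1/3·(4) + 2/3·(7) = 6
Best response: Launch late (6 is the largest).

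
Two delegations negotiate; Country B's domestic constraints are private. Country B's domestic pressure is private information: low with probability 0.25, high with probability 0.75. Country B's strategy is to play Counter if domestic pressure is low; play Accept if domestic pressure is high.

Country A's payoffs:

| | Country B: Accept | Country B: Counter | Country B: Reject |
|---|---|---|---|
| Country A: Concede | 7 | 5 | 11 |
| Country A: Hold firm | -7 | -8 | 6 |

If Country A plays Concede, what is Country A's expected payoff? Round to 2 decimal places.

E[Concede] = 0.25·5 + 0.75·7 = 1.25 + 5.25 = 6.5

6.50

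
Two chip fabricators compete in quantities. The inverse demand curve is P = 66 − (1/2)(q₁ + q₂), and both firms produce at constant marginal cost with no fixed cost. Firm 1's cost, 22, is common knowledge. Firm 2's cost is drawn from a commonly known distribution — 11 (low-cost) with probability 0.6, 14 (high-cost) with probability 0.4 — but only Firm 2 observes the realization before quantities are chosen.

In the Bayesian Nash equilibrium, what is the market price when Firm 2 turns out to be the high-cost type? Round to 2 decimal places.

Type-c best response for Firm 2: q₂(c) = (66 − c) − q₁/2.
Firm 1 maximizes expected profit; its first-order condition is 66 − q₁ − (1/2)E[q₂] − 22 = 0.
Substituting E[q₂] and solving: E[c₂] = 12.2, so q₁ = (66 − 2·22 + 12.2)/(3/2) = 22.8.
q₂(high-cost) = 40.6, so P = 66 − (1/2)·(22.8 + 40.6) = 34.3.

34.30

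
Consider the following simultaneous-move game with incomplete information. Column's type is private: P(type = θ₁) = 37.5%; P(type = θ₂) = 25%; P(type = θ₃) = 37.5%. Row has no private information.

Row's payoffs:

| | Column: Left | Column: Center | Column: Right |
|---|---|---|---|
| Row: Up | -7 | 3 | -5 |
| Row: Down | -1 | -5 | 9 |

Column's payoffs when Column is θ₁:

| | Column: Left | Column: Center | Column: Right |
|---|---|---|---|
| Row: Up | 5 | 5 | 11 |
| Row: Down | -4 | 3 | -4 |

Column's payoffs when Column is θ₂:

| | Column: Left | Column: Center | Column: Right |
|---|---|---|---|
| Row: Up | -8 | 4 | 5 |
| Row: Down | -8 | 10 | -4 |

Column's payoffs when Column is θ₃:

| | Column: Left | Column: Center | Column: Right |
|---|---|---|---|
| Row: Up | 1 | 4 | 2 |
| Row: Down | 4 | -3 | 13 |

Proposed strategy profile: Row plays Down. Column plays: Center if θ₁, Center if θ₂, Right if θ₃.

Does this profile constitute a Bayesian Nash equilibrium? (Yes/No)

Yes

Row plays Down: E[Down] = 0.375·(-5) + 0.25·(-5) + 0.375·(9) = 0.25; E[Up] = 0. Best-responding. ✓
Column (type θ₁), facing Down: Left gives -4, Center gives 3, Right gives -4. Proposed Center is best. ✓
Column (type θ₂), facing Down: Left gives -8, Center gives 10, Right gives -4. Proposed Center is best. ✓
Column (type θ₃), facing Down: Left gives 4, Center gives -3, Right gives 13. Proposed Right is best. ✓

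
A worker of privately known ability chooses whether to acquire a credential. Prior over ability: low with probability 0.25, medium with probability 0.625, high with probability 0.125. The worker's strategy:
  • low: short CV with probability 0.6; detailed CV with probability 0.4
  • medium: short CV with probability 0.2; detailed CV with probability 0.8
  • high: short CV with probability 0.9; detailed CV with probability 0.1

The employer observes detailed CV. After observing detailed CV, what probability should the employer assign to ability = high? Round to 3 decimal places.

0.020

Apply Bayes' rule using the sender's strategy as the likelihood.
P(detailed CV) = 0.25·0.4 + 0.625·0.8 + 0.125·0.1 = 0.6125
P(high | detailed CV) = (0.125·0.1) / 0.6125 = 0.0125 / 0.6125 = 0.0204082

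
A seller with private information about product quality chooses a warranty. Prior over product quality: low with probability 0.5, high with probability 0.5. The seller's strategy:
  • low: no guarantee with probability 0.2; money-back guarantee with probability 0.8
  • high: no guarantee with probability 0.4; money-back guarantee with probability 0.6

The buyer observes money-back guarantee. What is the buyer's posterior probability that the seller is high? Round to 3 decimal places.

P(money-back guarantee) = 0.5·0.8 + 0.5·0.6 = 0.7
P(high | money-back guarantee) = (0.5·0.6) / 0.7 = 0.3 / 0.7 = 0.428571

0.429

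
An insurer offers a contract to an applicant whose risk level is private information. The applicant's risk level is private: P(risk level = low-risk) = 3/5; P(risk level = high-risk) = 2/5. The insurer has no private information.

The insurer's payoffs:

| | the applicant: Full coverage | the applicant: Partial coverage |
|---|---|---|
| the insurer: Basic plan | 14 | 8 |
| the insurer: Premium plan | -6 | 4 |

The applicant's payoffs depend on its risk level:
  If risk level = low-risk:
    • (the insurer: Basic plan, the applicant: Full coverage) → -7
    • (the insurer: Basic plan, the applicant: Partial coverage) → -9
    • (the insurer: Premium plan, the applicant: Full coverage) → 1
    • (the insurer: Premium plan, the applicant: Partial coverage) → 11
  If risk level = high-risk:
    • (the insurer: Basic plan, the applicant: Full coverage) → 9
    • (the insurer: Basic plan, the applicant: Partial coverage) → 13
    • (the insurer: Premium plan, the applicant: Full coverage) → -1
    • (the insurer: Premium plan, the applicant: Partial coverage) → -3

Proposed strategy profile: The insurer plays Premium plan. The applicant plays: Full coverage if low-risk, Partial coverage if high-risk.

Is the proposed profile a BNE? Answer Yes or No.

No

The insurer plays Premium plan: E[Premium plan] = 3/5·(-6) + 2/5·(4) = -2; E[Basic plan] = 58/5. Not best-responding. ✗
The applicant (risk level low-risk), facing Premium plan: Full coverage gives 1, Partial coverage gives 11. Proposed Full coverage is not best — profitable deviation exists. ✗
The applicant (risk level high-risk), facing Premium plan: Full coverage gives -1, Partial coverage gives -3. Proposed Partial coverage is not best — profitable deviation exists. ✗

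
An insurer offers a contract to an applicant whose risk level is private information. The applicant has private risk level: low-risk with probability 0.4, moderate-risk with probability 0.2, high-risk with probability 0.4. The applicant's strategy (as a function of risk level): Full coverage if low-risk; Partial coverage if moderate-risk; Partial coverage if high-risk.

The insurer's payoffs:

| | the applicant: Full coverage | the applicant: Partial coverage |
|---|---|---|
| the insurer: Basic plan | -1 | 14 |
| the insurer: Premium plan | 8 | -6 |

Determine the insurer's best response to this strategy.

E[Basic plan] = 0.4·(-1) + 0.2·(14) + 0.4·(14) = 8
E[Premium plan] = 0.4·(8) + 0.2·(-6) + 0.4·(-6) = -0.4
Best response: Basic plan (8 is the largest).

Basic plan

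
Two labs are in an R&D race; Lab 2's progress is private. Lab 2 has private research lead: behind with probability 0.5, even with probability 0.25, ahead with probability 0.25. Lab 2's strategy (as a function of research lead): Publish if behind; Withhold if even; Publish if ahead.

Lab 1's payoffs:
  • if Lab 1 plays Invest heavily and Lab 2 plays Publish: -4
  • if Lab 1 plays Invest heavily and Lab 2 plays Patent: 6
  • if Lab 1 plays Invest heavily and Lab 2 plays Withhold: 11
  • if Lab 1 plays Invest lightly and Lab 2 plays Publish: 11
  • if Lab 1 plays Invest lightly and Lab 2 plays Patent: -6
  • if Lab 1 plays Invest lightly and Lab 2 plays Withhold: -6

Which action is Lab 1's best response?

Compute Lab 1's expected payoff for each action, taking the expectation over Lab 2's type.
E[Invest heavily] = 0.5·(-4) + 0.25·(11) + 0.25·(-4) = -0.25
E[Invest lightly] = 0.5·(11) + 0.25·(-6) + 0.25·(11) = 6.75
Best response: Invest lightly (6.75 is the largest).

Invest lightly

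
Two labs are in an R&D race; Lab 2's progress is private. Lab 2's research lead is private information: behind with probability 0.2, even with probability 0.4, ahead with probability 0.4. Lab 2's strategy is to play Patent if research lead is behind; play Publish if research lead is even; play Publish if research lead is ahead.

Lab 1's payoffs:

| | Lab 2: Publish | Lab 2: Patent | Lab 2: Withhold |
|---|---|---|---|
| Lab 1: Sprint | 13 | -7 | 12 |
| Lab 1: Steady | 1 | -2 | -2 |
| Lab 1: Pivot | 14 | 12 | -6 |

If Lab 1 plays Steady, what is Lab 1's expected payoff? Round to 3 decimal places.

E[Steady] = 0.2·(-2) + 0.4·1 + 0.4·1 = (-0.4) + 0.4 + 0.4 = 0.4

0.400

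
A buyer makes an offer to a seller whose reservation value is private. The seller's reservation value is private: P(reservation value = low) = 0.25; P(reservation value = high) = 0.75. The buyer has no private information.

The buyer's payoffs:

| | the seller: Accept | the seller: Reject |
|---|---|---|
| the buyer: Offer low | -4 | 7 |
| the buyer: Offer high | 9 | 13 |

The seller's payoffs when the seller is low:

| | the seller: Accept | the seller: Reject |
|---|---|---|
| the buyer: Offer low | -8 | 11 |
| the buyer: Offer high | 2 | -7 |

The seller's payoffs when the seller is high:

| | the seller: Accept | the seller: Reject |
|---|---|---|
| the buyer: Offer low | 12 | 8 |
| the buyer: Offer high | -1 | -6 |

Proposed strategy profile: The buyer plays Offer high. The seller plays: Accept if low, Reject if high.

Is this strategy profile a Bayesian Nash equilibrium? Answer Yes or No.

No

The buyer plays Offer high: E[Offer high] = 0.25·(9) + 0.75·(13) = 12; E[Offer low] = 4.25. Best-responding. ✓
The seller (reservation value low), facing Offer high: Accept gives 2, Reject gives -7. Proposed Accept is best. ✓
The seller (reservation value high), facing Offer high: Accept gives -1, Reject gives -6. Proposed Reject is not best — profitable deviation exists. ✗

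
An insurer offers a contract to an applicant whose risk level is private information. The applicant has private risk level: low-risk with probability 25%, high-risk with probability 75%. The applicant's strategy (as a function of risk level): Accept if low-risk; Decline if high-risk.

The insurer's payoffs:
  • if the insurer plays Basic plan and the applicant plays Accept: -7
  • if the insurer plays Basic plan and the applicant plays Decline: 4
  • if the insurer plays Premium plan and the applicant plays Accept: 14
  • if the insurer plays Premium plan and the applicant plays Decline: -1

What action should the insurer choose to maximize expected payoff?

E[Basic plan] = 0.25·(-7) + 0.75·(4) = 1.25
E[Premium plan] = 0.25·(14) + 0.75·(-1) = 2.75
Best response: Premium plan (2.75 is the largest).

Premium plan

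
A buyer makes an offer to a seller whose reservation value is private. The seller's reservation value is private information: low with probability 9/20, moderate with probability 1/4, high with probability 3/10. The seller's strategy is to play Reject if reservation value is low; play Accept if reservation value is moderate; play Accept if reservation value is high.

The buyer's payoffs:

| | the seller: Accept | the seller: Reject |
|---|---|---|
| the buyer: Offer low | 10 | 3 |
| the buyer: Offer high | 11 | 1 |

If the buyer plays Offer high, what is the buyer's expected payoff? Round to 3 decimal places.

6.500

E[Offer high] = 9/20·1 + 1/4·11 + 3/10·11 = 9/20 + 11/4 + 33/10 = 13/2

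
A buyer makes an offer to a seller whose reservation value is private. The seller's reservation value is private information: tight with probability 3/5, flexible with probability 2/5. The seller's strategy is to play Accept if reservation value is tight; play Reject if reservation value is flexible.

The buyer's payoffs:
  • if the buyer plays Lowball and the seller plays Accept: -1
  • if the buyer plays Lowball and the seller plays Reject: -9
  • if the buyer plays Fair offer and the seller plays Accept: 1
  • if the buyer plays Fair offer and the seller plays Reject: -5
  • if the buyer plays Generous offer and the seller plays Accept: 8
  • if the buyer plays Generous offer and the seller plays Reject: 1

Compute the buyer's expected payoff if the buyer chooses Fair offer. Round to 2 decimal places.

-1.40

E[Fair offer] = 3/5·1 + 2/5·(-5) = 3/5 + (-2) = -7/5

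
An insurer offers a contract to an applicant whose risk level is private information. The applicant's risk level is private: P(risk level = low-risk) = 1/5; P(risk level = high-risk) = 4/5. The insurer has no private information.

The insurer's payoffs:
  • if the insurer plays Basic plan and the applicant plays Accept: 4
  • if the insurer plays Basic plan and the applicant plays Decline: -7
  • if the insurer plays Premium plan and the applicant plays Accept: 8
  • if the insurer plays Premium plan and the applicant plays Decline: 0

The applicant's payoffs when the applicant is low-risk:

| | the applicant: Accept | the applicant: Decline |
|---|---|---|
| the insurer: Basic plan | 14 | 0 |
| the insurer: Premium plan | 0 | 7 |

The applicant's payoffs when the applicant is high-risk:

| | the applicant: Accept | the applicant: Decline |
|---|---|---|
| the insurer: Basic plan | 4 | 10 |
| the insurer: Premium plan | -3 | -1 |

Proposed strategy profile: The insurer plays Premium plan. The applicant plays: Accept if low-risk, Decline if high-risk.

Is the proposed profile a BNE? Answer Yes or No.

A profile is a BNE iff every type of every player is best-responding given beliefs about the other side.
The insurer plays Premium plan: E[Premium plan] = 1/5·(8) + 4/5·(0) = 8/5; E[Basic plan] = -24/5. Best-responding. ✓
The applicant (risk level low-risk), facing Premium plan: Accept gives 0, Decline gives 7. Proposed Accept is not best — profitable deviation exists. ✗
The applicant (risk level high-risk), facing Premium plan: Accept gives -3, Decline gives -1. Proposed Decline is best. ✓

No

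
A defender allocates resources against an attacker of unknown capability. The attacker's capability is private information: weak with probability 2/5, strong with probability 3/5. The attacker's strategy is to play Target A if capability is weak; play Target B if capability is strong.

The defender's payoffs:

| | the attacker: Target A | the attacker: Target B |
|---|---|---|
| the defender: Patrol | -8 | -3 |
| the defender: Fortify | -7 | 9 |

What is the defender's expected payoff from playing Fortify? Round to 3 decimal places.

2.600

E[Fortify] = 2/5·(-7) + 3/5·9 = (-14/5) + 27/5 = 13/5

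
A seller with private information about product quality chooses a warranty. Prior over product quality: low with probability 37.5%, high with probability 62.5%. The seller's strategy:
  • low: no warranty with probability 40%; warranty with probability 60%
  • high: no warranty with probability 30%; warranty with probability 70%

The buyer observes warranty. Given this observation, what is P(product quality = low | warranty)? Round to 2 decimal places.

P(warranty) = 0.375·0.6 + 0.625·0.7 = 0.6625
P(low | warranty) = (0.375·0.6) / 0.6625 = 0.225 / 0.6625 = 0.339623

0.34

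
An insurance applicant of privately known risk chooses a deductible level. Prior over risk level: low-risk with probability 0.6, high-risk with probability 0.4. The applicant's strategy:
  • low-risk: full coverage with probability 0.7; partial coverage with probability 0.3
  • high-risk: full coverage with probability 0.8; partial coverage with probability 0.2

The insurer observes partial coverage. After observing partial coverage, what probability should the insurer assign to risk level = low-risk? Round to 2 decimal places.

P(partial coverage) = 0.6·0.3 + 0.4·0.2 = 0.26
P(low-risk | partial coverage) = (0.6·0.3) / 0.26 = 0.18 / 0.26 = 0.692308

0.69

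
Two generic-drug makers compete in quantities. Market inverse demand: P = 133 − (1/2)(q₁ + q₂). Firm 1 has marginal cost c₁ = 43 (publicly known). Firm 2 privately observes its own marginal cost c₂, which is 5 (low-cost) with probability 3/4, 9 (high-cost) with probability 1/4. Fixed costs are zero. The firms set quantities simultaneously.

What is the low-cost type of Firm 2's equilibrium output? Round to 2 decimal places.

Each type of Firm 2 best-responds to q₁; Firm 1 best-responds to the expected q₂ over Firm 2's types.
Firm 2 with cost c maximizes (133 − (1/2)(q₁+q₂) − c)·q₂, giving q₂(c) = (133 − c − (1/2)q₁).
E[c₂] = 3/4·5 + 1/4·9 = 6
Firm 1's FOC against E[q₂] yields q₁ = (133 − 2·43 + E[c₂])/(3/2) = (133 − 86 + 6)/(3/2) = 35.3333.
q₂(low-cost) = (133 − 5 − (1/2)·35.3333) = 110.333.

110.33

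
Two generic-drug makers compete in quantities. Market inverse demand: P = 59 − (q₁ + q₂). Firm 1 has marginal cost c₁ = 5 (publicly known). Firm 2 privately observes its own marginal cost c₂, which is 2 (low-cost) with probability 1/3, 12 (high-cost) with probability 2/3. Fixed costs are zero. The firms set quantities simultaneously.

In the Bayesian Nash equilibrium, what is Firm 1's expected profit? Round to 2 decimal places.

Firm 2 with cost c maximizes (59 − (q₁+q₂) − c)·q₂, giving q₂(c) = (59 − c − q₁)/2.
E[c₂] = 1/3·2 + 2/3·12 = 8.66667
Firm 1's FOC against E[q₂] yields q₁ = (59 − 2·5 + E[c₂])/3 = (59 − 10 + 8.66667)/3 = 19.2222.
E[P] = 59 − (q₁ + E[q₂]) = 24.2222; Firm 1's expected profit = (E[P] − 5)·q₁ = (24.2222 − 5)·19.2222 = 369.494.

369.49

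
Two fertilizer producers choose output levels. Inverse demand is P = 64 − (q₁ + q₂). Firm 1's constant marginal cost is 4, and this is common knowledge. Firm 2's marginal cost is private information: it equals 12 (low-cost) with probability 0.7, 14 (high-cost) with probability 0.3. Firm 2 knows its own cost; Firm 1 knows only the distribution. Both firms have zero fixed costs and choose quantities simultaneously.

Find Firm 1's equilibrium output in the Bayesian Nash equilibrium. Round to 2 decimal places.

22.87

Type-c best response for Firm 2: q₂(c) = (64 − c)/2 − q₁/2.
Firm 1 maximizes expected profit; its first-order condition is 64 − 2q₁ − E[q₂] − 4 = 0.
Substituting E[q₂] and solving: E[c₂] = 12.6, so q₁ = (64 − 2·4 + 12.6)/3 = 22.8667.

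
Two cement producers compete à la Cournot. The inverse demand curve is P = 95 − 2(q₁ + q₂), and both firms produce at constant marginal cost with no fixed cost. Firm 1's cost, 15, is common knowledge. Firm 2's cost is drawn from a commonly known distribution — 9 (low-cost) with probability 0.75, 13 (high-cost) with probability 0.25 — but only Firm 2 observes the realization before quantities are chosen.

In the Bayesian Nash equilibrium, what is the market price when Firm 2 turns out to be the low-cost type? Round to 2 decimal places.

39.50

Type-c best response for Firm 2: q₂(c) = (95 − c)/4 − q₁/2.
Firm 1 maximizes expected profit; its first-order condition is 95 − 4q₁ − 2E[q₂] − 15 = 0.
Substituting E[q₂] and solving: E[c₂] = 10, so q₁ = (95 − 2·15 + 10)/6 = 12.5.
q₂(low-cost) = 15.25, so P = 95 − 2·(12.5 + 15.25) = 39.5.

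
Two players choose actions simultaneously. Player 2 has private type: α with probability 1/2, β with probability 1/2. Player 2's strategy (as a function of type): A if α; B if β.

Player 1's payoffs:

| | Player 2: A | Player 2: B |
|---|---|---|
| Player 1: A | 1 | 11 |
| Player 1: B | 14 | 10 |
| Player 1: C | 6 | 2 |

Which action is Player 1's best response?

E[A] = 1/2·(1) + 1/2·(11) = 6
E[B] = 1/2·(14) + 1/2·(10) = 12
E[C] = 1/2·(6) + 1/2·(2) = 4
Best response: B (12 is the largest).

B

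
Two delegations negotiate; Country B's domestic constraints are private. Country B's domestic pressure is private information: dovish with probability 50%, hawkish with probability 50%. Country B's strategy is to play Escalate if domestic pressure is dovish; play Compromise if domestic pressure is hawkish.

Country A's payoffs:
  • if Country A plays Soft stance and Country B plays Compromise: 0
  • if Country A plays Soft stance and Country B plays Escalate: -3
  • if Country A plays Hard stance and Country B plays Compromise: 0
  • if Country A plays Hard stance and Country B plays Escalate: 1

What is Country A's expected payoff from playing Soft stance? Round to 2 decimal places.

-1.50

Take the expectation over Country B's domestic pressure, weighting each type's action by its prior probability.
E[Soft stance] = 0.5·(-3) + 0.5·0 = (-1.5) + 0 = -1.5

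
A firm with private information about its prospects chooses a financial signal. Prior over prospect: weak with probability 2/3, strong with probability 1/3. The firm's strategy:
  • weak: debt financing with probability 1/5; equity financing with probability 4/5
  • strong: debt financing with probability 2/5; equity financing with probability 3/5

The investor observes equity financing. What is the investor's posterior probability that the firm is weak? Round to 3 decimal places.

0.727

Apply Bayes' rule using the sender's strategy as the likelihood.
P(equity financing) = (2/3)·(4/5) + (1/3)·(3/5) = 11/15
P(weak | equity financing) = ((2/3)·(4/5)) / (11/15) = (8/15) / (11/15) = 8/11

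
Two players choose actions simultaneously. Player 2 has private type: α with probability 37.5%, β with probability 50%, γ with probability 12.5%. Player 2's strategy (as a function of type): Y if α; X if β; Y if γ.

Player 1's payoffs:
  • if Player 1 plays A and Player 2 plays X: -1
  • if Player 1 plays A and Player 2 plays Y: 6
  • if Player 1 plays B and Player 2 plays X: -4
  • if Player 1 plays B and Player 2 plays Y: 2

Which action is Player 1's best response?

E[A] = 0.375·(6) + 0.5·(-1) + 0.125·(6) = 2.5
E[B] = 0.375·(2) + 0.5·(-4) + 0.125·(2) = -1
Best response: A (2.5 is the largest).

A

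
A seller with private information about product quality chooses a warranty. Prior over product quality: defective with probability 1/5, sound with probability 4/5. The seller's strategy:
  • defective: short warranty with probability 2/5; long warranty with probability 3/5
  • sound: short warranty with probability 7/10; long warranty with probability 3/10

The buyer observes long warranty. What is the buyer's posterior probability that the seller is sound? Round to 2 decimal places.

0.67

P(long warranty) = (1/5)·(3/5) + (4/5)·(3/10) = 9/25
P(sound | long warranty) = ((4/5)·(3/10)) / (9/25) = (6/25) / (9/25) = 2/3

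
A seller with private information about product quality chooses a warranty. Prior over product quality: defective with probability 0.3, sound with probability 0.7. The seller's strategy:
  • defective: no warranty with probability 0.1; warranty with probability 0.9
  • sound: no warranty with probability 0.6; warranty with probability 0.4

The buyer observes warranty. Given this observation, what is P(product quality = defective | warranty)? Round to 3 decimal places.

0.491

Apply Bayes' rule using the sender's strategy as the likelihood.
P(warranty) = 0.3·0.9 + 0.7·0.4 = 0.55
P(defective | warranty) = (0.3·0.9) / 0.55 = 0.27 / 0.55 = 0.490909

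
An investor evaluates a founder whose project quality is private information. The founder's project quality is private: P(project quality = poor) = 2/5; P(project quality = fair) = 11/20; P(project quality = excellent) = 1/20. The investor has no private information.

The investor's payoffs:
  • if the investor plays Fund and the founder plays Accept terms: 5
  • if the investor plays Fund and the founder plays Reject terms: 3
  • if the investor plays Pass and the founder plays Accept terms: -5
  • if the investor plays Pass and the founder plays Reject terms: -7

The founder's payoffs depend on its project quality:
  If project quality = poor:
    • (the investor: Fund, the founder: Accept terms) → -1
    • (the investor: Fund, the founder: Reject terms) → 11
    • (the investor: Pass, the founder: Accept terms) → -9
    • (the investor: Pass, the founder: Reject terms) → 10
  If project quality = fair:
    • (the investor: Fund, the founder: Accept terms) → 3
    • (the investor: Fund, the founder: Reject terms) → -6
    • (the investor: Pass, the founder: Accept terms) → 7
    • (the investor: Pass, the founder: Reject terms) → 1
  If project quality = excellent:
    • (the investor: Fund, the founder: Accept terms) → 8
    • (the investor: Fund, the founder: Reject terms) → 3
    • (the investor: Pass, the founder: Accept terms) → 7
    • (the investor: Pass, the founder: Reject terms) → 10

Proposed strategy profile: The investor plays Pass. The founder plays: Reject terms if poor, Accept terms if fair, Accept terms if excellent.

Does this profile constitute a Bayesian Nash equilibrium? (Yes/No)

No

A profile is a BNE iff every type of every player is best-responding given beliefs about the other side.
The investor plays Pass: E[Pass] = 2/5·(-7) + 11/20·(-5) + 1/20·(-5) = -29/5; E[Fund] = 21/5. Not best-responding. ✗
The founder (project quality poor), facing Pass: Accept terms gives -9, Reject terms gives 10. Proposed Reject terms is best. ✓
The founder (project quality fair), facing Pass: Accept terms gives 7, Reject terms gives 1. Proposed Accept terms is best. ✓
The founder (project quality excellent), facing Pass: Accept terms gives 7, Reject terms gives 10. Proposed Accept terms is not best — profitable deviation exists. ✗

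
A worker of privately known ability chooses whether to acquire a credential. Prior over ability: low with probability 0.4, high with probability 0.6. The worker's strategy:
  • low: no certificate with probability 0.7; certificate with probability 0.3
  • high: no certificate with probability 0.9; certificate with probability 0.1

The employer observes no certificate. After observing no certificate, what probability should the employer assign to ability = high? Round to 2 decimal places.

0.66

Apply Bayes' rule using the sender's strategy as the likelihood.
P(no certificate) = 0.4·0.7 + 0.6·0.9 = 0.82
P(high | no certificate) = (0.6·0.9) / 0.82 = 0.54 / 0.82 = 0.658537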